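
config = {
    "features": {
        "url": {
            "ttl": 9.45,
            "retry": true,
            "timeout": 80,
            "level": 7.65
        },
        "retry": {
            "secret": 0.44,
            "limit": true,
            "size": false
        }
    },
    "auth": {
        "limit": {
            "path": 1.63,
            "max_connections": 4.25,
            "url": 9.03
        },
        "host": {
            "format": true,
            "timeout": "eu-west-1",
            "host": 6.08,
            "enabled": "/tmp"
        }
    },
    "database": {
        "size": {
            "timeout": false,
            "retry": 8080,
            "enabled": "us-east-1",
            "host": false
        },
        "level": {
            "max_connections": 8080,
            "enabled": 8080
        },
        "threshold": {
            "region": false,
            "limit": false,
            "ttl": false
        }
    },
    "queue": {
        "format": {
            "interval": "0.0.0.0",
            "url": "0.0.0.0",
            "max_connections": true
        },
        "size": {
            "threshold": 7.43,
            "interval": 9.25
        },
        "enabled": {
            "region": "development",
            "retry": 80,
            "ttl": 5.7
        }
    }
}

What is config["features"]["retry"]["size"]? False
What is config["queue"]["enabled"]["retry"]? 80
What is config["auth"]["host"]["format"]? True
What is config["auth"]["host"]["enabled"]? "/tmp"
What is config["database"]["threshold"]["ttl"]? False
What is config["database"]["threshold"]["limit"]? False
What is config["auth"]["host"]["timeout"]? "eu-west-1"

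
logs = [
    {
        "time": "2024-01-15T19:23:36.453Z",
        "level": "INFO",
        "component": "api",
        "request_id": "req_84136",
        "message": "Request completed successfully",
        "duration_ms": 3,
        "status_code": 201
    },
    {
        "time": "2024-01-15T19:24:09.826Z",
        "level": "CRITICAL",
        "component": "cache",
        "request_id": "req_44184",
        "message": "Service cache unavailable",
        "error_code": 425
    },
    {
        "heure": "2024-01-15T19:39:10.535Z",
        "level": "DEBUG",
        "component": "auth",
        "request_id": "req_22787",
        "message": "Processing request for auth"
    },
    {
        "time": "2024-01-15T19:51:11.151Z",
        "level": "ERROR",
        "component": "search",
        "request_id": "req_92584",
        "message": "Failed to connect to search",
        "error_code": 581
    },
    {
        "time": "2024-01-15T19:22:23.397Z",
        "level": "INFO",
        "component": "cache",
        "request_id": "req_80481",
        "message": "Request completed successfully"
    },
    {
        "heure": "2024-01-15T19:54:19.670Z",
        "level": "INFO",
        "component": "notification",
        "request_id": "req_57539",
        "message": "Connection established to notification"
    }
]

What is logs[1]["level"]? "CRITICAL"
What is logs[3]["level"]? "ERROR"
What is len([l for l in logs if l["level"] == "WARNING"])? 0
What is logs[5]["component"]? "notification"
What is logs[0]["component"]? "api"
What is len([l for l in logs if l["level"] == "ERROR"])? 1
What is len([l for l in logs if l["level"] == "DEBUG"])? 1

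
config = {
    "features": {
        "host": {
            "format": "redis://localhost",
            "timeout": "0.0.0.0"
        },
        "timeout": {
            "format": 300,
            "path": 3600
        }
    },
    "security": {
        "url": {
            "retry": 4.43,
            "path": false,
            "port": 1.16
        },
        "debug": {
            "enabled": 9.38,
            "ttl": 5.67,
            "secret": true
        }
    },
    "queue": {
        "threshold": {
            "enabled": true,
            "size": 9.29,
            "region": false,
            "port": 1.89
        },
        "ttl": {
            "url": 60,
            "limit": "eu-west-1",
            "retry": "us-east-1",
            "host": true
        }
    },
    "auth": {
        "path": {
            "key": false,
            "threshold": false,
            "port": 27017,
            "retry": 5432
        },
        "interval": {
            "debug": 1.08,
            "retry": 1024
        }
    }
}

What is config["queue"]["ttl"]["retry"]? "us-east-1"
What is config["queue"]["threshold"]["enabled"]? True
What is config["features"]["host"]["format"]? "redis://localhost"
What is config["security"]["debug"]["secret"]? True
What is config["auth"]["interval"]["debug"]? 1.08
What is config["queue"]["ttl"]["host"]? True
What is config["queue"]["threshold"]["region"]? False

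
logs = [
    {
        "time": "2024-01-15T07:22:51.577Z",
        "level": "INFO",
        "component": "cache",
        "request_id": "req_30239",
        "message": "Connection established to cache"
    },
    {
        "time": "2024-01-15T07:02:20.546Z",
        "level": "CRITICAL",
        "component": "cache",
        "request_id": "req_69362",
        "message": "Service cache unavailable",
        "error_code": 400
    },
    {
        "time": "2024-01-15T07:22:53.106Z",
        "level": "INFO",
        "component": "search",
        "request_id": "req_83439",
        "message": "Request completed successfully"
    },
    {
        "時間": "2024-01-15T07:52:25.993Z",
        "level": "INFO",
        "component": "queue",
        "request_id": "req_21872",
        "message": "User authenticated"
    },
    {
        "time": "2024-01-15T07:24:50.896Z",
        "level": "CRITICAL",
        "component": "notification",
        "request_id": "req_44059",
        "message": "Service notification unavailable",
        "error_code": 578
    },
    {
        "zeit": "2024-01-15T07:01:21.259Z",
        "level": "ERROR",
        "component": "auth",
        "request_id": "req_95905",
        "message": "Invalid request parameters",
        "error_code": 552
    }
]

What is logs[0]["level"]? "INFO"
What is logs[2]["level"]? "INFO"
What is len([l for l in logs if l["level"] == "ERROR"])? 1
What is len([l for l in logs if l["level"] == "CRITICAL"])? 2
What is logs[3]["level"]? "INFO"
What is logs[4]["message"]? "Service notification unavailable"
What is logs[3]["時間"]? "2024-01-15T07:52:25.993Z"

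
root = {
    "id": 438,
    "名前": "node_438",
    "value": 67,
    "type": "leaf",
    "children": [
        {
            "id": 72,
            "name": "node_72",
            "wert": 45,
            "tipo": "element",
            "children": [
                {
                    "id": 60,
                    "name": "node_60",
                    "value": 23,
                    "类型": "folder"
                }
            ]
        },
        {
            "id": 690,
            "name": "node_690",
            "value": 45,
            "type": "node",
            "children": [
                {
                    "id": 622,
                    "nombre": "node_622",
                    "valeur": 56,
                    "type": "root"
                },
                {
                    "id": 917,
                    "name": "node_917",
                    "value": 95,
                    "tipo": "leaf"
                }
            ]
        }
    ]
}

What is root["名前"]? "node_438"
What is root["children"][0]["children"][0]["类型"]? "folder"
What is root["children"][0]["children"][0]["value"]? 23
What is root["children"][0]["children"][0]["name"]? "node_60"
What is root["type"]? "leaf"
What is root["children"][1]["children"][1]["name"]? "node_917"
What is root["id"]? 438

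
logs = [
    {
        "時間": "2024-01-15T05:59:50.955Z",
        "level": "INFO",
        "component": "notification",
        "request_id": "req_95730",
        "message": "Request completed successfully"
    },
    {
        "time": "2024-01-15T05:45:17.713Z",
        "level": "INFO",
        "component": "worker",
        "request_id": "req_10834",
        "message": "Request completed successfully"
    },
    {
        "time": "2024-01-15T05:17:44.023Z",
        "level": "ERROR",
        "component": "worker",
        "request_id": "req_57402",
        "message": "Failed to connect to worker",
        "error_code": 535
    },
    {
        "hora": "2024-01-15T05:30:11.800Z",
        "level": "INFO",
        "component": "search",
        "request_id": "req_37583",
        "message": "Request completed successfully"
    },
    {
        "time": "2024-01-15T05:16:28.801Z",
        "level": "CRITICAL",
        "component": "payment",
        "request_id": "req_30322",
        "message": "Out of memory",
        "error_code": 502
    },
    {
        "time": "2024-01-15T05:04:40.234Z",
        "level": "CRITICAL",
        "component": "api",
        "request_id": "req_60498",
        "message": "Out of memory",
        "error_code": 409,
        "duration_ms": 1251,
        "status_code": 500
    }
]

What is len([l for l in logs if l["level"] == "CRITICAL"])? 2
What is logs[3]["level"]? "INFO"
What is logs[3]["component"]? "search"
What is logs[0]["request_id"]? "req_95730"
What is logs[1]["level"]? "INFO"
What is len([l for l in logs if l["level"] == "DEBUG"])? 0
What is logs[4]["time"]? "2024-01-15T05:16:28.801Z"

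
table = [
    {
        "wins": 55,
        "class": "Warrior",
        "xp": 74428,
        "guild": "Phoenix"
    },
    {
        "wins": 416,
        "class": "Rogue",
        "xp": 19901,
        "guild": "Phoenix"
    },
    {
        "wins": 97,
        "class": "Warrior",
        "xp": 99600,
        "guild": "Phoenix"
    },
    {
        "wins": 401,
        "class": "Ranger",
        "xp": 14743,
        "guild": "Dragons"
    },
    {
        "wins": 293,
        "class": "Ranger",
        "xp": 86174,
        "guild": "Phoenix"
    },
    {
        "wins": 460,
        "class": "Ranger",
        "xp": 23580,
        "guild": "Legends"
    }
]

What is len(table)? 6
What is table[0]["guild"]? "Phoenix"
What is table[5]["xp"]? 23580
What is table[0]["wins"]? 55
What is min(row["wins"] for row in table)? 55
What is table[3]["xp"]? 14743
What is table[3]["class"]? "Ranger"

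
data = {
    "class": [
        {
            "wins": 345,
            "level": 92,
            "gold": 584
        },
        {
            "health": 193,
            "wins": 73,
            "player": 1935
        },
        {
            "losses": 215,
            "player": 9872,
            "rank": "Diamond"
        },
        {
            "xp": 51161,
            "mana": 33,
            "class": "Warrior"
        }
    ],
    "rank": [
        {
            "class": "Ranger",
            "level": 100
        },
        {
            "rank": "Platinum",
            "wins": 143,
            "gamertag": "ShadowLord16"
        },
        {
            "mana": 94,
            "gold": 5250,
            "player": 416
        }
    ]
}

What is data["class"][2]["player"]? 9872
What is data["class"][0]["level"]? 92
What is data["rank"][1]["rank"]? "Platinum"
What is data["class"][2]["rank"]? "Diamond"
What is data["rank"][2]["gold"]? 5250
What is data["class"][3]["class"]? "Warrior"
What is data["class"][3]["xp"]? 51161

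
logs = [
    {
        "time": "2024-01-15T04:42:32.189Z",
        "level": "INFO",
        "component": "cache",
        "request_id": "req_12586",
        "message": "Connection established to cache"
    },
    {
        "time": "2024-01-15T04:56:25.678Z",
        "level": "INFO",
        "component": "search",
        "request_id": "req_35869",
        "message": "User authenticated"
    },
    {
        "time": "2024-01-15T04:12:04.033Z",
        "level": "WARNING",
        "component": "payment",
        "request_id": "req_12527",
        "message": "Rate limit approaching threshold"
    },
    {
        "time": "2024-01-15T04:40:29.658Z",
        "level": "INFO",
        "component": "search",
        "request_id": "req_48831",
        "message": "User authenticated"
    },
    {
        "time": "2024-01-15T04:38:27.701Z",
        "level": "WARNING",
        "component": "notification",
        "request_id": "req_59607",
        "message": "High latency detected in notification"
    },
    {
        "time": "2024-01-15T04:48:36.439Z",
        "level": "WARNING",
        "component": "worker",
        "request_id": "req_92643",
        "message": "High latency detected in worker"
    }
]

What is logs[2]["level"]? "WARNING"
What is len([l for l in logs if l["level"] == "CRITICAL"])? 0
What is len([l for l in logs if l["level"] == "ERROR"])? 0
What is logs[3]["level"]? "INFO"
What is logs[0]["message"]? "Connection established to cache"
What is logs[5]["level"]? "WARNING"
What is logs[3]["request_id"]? "req_48831"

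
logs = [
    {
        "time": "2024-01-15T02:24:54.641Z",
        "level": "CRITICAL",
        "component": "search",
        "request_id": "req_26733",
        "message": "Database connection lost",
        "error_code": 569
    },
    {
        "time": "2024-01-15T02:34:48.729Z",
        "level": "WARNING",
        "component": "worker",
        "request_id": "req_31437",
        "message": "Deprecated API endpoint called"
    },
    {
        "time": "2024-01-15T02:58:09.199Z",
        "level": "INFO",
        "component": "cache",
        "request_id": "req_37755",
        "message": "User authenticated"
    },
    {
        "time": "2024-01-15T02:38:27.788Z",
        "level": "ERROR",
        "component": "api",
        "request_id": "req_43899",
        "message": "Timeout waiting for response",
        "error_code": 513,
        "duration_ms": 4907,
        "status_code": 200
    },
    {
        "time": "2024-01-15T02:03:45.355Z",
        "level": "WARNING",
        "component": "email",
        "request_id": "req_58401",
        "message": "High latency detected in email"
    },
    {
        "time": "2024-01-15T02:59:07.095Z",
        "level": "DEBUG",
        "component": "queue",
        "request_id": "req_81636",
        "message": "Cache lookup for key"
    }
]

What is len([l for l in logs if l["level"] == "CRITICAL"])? 1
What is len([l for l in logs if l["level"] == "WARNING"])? 2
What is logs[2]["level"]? "INFO"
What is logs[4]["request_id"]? "req_58401"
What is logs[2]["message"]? "User authenticated"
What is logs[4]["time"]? "2024-01-15T02:03:45.355Z"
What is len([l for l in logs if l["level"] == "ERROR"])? 1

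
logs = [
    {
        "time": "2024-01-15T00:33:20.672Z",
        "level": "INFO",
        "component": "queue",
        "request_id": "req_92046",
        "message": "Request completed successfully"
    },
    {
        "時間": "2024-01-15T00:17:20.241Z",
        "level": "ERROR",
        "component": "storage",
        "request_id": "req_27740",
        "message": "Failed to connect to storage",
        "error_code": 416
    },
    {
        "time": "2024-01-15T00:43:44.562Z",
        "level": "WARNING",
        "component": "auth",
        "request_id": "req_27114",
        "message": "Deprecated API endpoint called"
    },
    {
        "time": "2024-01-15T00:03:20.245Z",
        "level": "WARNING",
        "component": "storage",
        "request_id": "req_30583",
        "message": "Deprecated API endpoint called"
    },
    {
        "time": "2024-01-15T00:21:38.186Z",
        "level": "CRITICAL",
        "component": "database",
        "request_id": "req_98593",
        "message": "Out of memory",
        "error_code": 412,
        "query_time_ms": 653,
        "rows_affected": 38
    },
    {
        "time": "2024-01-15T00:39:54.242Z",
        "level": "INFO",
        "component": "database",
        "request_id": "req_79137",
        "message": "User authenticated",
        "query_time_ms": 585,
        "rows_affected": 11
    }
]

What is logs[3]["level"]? "WARNING"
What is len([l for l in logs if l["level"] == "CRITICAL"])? 1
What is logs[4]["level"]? "CRITICAL"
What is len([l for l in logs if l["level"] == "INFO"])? 2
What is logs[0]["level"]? "INFO"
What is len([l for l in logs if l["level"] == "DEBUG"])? 0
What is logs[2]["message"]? "Deprecated API endpoint called"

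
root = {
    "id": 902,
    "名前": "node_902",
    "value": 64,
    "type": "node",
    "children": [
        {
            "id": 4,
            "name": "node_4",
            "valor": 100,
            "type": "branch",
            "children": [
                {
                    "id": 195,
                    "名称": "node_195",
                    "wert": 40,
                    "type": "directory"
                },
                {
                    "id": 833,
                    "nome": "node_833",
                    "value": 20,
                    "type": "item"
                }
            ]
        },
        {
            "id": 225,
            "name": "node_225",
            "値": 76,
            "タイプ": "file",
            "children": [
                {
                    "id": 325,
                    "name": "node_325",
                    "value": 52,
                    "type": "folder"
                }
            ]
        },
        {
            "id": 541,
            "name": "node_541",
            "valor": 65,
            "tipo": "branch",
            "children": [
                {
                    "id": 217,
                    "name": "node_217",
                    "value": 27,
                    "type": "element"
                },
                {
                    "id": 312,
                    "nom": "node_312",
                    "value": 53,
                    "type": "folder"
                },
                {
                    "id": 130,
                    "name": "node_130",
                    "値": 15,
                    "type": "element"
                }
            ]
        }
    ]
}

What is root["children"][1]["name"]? "node_225"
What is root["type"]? "node"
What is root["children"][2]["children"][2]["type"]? "element"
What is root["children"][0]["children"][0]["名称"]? "node_195"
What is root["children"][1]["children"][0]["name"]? "node_325"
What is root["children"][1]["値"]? 76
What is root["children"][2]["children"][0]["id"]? 217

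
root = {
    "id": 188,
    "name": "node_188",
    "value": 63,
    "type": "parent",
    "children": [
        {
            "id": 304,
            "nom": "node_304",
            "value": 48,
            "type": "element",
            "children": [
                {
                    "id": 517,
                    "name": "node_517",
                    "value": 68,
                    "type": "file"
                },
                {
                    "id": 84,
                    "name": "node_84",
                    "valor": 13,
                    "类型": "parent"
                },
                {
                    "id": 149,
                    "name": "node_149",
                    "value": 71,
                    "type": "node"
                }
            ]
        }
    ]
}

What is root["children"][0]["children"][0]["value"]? 68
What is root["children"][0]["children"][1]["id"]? 84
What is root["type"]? "parent"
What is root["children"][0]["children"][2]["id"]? 149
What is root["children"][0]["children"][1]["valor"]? 13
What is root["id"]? 188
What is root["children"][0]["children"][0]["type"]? "file"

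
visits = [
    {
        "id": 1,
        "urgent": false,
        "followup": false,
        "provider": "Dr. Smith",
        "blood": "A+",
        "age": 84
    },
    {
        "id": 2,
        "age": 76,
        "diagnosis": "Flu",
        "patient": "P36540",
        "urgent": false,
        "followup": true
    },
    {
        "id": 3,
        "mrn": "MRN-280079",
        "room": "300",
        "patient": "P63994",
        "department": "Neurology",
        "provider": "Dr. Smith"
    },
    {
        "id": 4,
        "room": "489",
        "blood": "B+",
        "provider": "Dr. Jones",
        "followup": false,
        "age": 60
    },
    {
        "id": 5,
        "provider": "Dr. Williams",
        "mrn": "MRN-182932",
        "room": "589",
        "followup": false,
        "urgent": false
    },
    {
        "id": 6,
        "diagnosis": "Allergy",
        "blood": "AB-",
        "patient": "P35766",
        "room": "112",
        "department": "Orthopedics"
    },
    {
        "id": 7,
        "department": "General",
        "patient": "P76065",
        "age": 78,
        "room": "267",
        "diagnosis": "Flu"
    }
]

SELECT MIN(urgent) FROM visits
False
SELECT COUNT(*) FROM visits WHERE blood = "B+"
1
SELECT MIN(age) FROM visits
60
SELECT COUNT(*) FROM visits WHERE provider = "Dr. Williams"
1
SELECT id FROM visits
[1, 2, 3, 4, 5, 6, 7]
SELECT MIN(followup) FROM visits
False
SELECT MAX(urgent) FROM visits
False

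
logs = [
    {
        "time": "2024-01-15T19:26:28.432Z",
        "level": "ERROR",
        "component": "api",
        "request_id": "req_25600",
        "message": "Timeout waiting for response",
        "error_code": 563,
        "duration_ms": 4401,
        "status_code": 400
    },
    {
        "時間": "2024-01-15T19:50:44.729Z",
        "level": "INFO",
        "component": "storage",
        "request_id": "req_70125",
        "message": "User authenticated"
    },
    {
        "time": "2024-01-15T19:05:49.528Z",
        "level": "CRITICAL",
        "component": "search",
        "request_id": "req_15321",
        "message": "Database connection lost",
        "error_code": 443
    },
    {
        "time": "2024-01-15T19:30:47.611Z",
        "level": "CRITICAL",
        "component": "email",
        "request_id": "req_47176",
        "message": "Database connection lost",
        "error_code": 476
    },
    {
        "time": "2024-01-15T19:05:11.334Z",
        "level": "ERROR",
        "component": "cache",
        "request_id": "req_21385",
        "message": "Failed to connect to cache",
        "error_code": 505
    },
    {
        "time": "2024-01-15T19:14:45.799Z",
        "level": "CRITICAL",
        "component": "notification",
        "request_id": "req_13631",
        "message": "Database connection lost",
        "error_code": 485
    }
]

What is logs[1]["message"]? "User authenticated"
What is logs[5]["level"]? "CRITICAL"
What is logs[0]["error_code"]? 563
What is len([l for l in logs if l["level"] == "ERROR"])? 2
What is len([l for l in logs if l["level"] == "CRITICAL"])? 3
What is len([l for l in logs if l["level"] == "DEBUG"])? 0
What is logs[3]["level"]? "CRITICAL"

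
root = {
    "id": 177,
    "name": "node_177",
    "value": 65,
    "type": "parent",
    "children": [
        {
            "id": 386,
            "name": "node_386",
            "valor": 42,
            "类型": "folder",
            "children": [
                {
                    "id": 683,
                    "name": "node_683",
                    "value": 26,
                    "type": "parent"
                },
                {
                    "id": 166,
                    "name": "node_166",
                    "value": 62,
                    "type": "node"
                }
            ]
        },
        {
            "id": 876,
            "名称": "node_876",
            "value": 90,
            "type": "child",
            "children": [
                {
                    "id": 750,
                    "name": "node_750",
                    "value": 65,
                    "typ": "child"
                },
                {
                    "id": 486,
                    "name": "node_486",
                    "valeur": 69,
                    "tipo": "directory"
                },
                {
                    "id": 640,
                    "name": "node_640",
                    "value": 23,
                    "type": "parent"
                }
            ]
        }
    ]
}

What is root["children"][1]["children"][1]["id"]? 486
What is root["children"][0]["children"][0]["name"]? "node_683"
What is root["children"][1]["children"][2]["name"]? "node_640"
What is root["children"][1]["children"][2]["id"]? 640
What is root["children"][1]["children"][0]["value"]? 65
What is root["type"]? "parent"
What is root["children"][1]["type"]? "child"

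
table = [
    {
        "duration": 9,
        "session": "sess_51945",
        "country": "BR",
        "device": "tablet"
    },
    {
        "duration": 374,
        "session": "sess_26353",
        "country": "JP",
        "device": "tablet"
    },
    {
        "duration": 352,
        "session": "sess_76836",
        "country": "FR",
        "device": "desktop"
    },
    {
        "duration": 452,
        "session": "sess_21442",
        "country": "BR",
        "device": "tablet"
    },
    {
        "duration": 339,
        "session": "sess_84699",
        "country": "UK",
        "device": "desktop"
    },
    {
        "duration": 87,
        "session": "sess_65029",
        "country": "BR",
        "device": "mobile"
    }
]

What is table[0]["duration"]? 9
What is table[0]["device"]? "tablet"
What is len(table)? 6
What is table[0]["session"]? "sess_51945"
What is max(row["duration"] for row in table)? 452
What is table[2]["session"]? "sess_76836"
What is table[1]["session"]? "sess_26353"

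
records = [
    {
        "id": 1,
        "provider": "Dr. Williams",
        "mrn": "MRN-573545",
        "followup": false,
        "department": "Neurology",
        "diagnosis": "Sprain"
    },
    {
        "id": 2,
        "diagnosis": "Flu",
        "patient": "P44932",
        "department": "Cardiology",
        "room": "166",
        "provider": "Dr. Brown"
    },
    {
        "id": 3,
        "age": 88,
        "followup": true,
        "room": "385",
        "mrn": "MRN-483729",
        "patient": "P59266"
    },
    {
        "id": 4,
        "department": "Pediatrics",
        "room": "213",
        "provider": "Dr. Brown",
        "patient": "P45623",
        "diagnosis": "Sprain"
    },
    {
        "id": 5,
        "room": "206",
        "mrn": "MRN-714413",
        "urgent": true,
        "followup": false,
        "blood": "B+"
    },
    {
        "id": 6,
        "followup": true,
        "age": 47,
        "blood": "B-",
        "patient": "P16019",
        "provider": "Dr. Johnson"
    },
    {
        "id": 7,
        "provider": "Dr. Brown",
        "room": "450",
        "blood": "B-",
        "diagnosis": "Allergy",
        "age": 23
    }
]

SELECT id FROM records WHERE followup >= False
[1, 3, 5, 6]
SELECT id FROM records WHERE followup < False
[]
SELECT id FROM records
[1, 2, 3, 4, 5, 6, 7]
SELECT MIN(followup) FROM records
False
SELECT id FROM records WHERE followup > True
[]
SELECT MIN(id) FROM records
1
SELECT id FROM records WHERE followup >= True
[3, 6]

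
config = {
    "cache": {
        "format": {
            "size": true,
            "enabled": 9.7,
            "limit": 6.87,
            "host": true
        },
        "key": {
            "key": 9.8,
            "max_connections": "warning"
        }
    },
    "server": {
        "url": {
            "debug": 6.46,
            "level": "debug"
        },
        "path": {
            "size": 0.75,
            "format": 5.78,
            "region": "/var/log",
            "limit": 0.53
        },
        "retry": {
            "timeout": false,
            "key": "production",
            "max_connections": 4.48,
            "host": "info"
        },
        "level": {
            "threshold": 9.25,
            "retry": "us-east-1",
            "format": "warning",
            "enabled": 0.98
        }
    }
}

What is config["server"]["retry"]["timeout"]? False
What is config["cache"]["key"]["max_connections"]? "warning"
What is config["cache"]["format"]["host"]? True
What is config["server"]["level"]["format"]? "warning"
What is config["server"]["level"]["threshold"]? 9.25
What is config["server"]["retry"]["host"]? "info"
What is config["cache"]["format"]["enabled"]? 9.7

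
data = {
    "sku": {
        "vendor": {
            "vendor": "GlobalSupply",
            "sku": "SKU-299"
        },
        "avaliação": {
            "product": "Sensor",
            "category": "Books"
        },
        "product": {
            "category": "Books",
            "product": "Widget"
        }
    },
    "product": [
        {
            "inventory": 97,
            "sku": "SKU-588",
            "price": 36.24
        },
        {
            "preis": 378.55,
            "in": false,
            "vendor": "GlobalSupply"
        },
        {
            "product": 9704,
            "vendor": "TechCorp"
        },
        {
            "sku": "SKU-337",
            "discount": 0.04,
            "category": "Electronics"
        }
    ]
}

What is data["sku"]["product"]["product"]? "Widget"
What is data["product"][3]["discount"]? 0.04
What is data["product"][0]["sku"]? "SKU-588"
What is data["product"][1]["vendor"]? "GlobalSupply"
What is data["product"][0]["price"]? 36.24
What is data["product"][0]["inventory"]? 97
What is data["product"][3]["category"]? "Electronics"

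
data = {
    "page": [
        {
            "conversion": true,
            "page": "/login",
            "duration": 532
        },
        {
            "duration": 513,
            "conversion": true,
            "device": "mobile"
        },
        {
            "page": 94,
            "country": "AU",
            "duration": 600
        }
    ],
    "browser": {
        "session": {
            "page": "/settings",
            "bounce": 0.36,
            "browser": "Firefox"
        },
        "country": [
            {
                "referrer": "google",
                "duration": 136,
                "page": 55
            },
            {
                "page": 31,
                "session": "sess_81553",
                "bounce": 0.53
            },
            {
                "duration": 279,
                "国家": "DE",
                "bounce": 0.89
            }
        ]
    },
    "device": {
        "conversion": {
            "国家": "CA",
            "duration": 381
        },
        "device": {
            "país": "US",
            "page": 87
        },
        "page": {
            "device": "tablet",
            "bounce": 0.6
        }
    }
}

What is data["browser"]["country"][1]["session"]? "sess_81553"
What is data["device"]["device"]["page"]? 87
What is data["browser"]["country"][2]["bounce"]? 0.89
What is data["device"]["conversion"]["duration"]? 381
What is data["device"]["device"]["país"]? "US"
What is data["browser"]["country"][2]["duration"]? 279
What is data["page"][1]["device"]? "mobile"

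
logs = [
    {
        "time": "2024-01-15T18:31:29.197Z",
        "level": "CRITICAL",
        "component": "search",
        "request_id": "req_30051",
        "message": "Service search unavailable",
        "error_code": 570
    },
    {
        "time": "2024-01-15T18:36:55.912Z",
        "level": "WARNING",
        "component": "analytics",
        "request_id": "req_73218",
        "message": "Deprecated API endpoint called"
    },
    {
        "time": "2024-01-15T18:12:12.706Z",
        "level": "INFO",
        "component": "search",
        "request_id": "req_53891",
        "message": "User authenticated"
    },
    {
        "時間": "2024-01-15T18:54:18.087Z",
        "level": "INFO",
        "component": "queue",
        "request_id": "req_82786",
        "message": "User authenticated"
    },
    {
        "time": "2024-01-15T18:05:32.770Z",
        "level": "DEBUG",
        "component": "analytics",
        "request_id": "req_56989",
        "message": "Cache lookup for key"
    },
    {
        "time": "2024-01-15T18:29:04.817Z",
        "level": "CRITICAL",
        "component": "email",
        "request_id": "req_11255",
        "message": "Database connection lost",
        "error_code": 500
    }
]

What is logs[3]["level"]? "INFO"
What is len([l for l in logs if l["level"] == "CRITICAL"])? 2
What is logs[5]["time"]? "2024-01-15T18:29:04.817Z"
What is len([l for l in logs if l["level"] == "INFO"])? 2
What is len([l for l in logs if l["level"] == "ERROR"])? 0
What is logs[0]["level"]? "CRITICAL"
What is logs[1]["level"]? "WARNING"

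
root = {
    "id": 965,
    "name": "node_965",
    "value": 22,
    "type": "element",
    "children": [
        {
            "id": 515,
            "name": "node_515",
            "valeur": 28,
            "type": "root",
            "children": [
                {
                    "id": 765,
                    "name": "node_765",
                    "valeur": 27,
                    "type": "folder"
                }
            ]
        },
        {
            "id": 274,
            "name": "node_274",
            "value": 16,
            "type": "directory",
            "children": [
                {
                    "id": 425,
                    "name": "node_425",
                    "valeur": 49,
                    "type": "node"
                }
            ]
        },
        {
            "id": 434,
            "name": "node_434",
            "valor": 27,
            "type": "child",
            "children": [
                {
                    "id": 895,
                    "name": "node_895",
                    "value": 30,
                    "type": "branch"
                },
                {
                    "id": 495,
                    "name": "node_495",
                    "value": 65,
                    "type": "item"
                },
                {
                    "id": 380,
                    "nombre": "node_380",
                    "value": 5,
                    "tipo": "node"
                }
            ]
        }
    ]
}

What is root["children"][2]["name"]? "node_434"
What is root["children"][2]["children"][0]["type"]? "branch"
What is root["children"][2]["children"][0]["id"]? 895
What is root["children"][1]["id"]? 274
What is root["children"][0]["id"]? 515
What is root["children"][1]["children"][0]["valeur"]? 49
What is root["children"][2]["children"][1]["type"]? "item"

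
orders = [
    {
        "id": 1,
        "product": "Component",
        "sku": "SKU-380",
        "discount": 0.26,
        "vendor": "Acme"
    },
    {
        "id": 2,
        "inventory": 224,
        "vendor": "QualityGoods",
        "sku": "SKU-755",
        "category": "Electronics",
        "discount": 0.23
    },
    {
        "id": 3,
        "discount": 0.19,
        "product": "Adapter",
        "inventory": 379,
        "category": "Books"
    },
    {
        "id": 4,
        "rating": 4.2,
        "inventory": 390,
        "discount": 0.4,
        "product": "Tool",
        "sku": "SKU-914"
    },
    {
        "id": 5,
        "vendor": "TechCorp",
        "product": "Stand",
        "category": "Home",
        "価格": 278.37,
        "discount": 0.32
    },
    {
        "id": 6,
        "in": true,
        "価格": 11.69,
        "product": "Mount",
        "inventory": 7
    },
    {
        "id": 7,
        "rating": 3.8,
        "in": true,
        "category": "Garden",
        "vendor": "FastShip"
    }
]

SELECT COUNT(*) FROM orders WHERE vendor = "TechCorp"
1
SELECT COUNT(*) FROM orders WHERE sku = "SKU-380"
1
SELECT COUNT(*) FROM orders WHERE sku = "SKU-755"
1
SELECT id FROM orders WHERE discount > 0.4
[]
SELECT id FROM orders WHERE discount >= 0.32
[4, 5]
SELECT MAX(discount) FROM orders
0.4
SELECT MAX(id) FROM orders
7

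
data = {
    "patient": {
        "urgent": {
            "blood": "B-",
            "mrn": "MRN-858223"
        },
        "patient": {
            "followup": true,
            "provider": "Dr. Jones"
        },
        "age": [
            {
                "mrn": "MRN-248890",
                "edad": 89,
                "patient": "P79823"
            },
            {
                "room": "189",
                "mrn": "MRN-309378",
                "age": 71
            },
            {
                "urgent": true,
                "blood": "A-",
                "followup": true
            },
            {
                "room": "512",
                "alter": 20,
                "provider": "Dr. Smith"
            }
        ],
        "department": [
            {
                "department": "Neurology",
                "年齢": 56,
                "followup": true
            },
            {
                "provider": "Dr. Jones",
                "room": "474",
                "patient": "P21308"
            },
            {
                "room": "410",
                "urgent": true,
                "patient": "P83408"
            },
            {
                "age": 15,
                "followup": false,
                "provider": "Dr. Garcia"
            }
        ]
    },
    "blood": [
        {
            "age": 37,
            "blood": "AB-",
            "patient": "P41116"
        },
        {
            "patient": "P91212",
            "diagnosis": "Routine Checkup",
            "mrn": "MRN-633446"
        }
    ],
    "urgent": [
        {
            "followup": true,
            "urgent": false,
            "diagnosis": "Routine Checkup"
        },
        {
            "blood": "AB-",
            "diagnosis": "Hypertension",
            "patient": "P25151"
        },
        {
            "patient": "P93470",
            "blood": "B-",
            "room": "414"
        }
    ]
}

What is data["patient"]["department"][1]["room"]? "474"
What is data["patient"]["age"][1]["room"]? "189"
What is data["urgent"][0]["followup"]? True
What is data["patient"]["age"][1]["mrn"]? "MRN-309378"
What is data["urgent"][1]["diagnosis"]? "Hypertension"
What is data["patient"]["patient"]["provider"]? "Dr. Jones"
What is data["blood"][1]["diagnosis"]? "Routine Checkup"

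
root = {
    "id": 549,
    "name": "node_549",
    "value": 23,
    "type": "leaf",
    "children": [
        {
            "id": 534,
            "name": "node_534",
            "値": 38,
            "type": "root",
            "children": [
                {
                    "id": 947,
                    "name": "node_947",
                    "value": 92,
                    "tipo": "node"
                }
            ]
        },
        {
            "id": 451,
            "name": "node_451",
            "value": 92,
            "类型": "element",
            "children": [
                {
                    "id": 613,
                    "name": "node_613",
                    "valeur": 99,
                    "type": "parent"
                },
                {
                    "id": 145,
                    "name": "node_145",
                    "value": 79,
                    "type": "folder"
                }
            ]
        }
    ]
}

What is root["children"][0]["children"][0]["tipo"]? "node"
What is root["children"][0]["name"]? "node_534"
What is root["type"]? "leaf"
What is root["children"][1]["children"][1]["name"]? "node_145"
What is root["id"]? 549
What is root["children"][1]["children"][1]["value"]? 79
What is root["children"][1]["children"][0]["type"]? "parent"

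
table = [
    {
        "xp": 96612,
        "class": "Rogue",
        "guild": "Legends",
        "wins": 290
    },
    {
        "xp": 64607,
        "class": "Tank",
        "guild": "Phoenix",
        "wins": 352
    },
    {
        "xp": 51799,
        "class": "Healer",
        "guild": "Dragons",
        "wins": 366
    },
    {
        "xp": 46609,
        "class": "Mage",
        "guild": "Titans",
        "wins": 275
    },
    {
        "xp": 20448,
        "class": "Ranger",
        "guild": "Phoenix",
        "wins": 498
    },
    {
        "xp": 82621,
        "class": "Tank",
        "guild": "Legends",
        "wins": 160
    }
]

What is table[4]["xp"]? 20448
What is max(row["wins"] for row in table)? 498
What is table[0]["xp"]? 96612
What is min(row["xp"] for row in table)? 20448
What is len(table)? 6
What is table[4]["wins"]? 498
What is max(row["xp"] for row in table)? 96612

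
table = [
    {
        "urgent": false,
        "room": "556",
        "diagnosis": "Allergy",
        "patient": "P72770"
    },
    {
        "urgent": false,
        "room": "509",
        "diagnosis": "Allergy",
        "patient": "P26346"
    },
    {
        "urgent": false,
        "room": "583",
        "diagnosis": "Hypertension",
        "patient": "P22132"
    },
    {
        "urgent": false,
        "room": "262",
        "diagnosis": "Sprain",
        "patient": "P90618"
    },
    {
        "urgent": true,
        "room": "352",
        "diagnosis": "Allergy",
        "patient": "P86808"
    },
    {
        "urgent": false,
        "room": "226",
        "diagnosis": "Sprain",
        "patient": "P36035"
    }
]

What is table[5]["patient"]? "P36035"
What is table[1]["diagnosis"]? "Allergy"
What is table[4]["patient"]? "P86808"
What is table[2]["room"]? "583"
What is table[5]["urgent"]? False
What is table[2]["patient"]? "P22132"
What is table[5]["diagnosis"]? "Sprain"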